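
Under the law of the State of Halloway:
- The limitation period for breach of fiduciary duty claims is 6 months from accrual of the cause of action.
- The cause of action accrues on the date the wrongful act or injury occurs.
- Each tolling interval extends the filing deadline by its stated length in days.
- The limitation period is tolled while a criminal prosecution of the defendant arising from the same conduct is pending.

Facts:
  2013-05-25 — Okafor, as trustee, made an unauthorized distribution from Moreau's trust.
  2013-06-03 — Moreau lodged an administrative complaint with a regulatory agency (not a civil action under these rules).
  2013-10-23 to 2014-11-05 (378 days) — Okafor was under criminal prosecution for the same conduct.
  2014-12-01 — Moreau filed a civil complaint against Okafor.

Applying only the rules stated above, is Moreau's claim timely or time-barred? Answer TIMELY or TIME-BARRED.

The claim accrued on 2013-05-25, when the wrongful act occurred.
6 months from 2013-05-25 is 2013-11-25.
The period was tolled for 378 days by the pending criminal prosecution (2013-10-23 to 2014-11-05), pushing the deadline to 2014-12-08.
None of the other events listed affects the running of the period under the stated rules.
The 2014-12-01 filing precedes the 2014-12-08 deadline; the claim is timely.

TIMELY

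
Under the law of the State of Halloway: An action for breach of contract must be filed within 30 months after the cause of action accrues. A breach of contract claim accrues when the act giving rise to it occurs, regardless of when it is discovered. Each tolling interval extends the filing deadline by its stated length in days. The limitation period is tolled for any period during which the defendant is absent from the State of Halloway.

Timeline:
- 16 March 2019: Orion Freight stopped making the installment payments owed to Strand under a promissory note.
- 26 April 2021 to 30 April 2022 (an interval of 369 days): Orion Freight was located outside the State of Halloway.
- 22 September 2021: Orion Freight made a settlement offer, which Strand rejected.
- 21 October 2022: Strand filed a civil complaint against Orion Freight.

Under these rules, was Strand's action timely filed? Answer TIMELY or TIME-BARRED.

The cause of action accrued on 16 March 2019, the date of the act.
30 months from 16 March 2019 is 16 September 2021.
Because the defendant's absence from the jurisdiction ran from 26 April 2021 to 30 April 2022, the deadline is extended by 369 days to 20 September 2022.
Nothing else in the chronology tolls or restarts the period.
Filing on 21 October 2022 missed the 20 September 2022 deadline — the action is time-barred.

TIME-BARRED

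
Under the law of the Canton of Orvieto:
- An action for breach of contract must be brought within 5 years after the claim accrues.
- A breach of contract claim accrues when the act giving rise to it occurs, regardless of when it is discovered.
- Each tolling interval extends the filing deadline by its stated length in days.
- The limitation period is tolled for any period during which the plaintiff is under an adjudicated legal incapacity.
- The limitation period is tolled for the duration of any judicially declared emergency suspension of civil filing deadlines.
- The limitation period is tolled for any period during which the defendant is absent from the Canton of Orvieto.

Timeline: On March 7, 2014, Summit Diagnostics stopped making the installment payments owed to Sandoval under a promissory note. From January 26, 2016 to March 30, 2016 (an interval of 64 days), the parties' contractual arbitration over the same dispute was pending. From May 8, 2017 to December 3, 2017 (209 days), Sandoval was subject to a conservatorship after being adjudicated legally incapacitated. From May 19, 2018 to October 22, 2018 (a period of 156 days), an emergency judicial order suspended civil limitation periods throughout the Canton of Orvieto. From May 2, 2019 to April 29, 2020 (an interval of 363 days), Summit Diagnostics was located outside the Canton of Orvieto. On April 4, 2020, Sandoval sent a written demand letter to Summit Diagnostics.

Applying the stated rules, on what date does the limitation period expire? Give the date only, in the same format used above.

The claim accrued on March 7, 2014, when the wrongful act occurred.
Adding the 5 years base period to March 7, 2014 gives a deadline of March 7, 2019, before any tolling.
The period was tolled for 209 days by the plaintiff's legal incapacity (May 8, 2017 to December 3, 2017), pushing the deadline to October 2, 2019.
The emergency suspension of filing deadlines from May 19, 2018 to October 22, 2018 tolled the period for 156 days, extending the deadline to March 6, 2020.
The period was tolled for 363 days by the defendant's absence from the jurisdiction (May 2, 2019 to April 29, 2020), pushing the deadline to March 4, 2021.
Although a pending arbitration ran from January 26, 2016 to March 30, 2016, the stated rules do not make that a tolling event, so it is disregarded.
Nothing else in the chronology tolls or restarts the period.

March 4, 2021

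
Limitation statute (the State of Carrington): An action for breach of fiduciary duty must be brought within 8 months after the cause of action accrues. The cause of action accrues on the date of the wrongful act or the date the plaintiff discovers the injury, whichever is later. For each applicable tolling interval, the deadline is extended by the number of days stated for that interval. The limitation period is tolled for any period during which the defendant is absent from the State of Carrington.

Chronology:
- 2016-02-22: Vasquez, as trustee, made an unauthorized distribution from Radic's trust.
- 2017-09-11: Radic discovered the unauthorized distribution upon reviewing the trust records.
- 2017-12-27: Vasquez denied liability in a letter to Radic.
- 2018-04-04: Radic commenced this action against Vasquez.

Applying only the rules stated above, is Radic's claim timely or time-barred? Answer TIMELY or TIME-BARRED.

The claim accrued on 2017-09-11 — the later of the 2016-02-22 act and the 2017-09-11 discovery.
8 months from 2017-09-11 is 2018-05-11.
None of the other events listed affects the running of the period under the stated rules.
Radic filed on 2018-04-04, before the 2018-05-11 deadline, so the action is timely.

TIMELY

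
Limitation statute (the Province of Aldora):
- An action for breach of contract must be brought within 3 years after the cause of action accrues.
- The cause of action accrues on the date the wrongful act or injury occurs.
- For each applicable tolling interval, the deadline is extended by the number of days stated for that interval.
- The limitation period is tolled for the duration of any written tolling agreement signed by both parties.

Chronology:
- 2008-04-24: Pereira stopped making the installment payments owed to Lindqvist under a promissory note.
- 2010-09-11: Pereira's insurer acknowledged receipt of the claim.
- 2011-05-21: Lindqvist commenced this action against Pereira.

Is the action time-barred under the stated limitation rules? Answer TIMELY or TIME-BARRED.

The limitation period began to run on 2008-04-24.
3 years from 2008-04-24 is 2011-04-24.
The other events in the timeline have no effect on the limitation period under the stated rules.
Filing on 2011-05-21 missed the 2011-04-24 deadline — the action is time-barred.

TIME-BARRED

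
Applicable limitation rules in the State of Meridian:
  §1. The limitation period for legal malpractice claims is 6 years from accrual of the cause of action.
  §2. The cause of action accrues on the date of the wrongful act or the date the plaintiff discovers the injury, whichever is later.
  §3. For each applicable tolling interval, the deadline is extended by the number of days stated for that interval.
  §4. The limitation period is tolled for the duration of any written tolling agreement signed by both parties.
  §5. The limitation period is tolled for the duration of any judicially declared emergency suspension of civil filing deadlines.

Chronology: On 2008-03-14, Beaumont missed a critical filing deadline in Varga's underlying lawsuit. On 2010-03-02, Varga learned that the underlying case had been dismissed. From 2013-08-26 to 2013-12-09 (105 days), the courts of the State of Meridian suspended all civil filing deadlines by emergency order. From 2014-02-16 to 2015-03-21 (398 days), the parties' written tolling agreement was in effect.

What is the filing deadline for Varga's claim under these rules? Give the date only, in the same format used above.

Taking the later of the act (2008-03-14) and discovery (2010-03-02), the claim accrued on 2010-03-02.
Adding the 6 years base period to 2010-03-02 gives a deadline of 2016-03-02, before any tolling.
Because the emergency suspension of filing deadlines ran from 2013-08-26 to 2013-12-09, the deadline is extended by 105 days to 2016-06-15.
The period was tolled for 398 days by the written tolling agreement (2014-02-16 to 2015-03-21), pushing the deadline to 2017-07-18.

2017-07-18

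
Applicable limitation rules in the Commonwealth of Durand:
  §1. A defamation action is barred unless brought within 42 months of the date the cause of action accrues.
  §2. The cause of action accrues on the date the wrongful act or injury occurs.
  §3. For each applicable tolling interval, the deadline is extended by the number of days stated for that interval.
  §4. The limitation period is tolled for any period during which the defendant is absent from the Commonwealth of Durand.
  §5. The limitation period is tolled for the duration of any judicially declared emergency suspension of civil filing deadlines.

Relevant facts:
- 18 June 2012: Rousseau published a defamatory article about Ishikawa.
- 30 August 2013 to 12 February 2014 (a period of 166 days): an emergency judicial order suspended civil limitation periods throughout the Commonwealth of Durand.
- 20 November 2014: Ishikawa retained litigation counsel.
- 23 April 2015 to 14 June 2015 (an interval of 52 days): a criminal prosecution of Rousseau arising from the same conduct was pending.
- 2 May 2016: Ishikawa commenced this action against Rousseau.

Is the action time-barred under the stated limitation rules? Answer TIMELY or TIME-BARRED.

TIMELY

The claim accrued on 18 June 2012, when the wrongful act occurred.
The untolled deadline — 42 months after 18 June 2012 — is 18 December 2015.
The emergency suspension of filing deadlines from 30 August 2013 to 12 February 2014 tolled the period for 166 days, extending the deadline to 1 June 2016.
Although a criminal prosecution ran from 23 April 2015 to 14 June 2015, the stated rules do not make that a tolling event, so it is disregarded.
The other events in the timeline have no effect on the limitation period under the stated rules.
Ishikawa filed on 2 May 2016, before the 1 June 2016 deadline, so the action is timely.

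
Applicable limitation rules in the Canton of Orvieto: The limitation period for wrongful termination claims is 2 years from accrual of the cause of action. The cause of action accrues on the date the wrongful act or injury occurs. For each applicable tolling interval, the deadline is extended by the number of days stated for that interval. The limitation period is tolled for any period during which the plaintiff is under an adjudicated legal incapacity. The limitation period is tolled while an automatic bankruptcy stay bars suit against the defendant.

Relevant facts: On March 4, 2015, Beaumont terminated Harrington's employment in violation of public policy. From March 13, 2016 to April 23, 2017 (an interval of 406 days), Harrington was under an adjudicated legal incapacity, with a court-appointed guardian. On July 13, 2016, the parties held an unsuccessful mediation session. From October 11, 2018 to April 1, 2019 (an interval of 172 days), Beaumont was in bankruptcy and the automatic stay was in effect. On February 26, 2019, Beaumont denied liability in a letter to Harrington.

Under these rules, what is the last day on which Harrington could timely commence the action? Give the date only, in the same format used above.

The limitation period began to run on March 4, 2015.
The untolled deadline — 2 years after March 4, 2015 — is March 4, 2017.
The plaintiff's legal incapacity from March 13, 2016 to April 23, 2017 tolled the period for 406 days, extending the deadline to April 14, 2018.
The automatic bankruptcy stay starting October 11, 2018 came too late — the period had run on April 14, 2018 — and so does not extend the deadline.
Nothing else in the chronology tolls or restarts the period.

April 14, 2018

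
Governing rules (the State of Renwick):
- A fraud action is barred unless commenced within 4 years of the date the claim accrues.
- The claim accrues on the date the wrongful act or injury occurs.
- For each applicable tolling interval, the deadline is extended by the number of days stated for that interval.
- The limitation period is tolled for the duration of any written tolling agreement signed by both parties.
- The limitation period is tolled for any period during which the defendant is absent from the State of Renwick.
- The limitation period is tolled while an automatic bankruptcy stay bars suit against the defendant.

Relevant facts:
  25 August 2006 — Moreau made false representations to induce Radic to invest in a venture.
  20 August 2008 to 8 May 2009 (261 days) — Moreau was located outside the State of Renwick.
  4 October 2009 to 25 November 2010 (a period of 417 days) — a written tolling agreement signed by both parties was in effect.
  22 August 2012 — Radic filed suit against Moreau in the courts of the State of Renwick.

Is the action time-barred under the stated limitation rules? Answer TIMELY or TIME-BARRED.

The limitation period began to run on 25 August 2006.
The untolled deadline — 4 years after 25 August 2006 — is 25 August 2010.
The period was tolled for 261 days by the defendant's absence from the jurisdiction (20 August 2008 to 8 May 2009), pushing the deadline to 13 May 2011.
The period was tolled for 417 days by the written tolling agreement (4 October 2009 to 25 November 2010), pushing the deadline to 3 July 2012.
Filing on 22 August 2012 missed the 3 July 2012 deadline — the action is time-barred.

TIME-BARRED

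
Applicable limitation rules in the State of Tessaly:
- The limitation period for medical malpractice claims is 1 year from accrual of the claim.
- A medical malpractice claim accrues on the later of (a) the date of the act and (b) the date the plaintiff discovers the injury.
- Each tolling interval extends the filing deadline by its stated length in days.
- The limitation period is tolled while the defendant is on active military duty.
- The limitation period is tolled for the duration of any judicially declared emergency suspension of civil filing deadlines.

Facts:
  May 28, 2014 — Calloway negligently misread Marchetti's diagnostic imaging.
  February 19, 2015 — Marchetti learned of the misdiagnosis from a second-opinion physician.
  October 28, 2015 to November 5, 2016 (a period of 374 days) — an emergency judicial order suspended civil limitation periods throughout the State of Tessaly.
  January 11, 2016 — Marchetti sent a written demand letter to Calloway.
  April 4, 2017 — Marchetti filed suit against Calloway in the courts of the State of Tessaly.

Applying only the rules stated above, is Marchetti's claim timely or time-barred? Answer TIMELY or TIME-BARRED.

TIME-BARRED

Taking the later of the act (May 28, 2014) and discovery (February 19, 2015), the claim accrued on February 19, 2015.
The untolled deadline — 1 year after February 19, 2015 — is February 19, 2016.
The period was tolled for 374 days by the emergency suspension of filing deadlines (October 28, 2015 to November 5, 2016), pushing the deadline to February 27, 2017.
Nothing else in the chronology tolls or restarts the period.
Marchetti filed on April 4, 2017, after the February 27, 2017 deadline, so the action is time-barred.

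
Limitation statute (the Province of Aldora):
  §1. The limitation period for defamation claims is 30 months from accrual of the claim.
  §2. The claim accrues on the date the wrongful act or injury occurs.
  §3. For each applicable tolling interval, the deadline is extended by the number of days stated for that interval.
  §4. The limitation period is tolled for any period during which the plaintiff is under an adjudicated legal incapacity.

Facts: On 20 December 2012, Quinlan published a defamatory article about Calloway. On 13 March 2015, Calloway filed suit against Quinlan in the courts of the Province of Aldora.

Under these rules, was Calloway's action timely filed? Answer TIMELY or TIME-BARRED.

TIMELY

The limitation period began to run on 20 December 2012.
Adding the 30 months base period to 20 December 2012 gives a deadline of 20 June 2015, before any tolling.
Calloway filed on 13 March 2015, before the 20 June 2015 deadline, so the action is timely.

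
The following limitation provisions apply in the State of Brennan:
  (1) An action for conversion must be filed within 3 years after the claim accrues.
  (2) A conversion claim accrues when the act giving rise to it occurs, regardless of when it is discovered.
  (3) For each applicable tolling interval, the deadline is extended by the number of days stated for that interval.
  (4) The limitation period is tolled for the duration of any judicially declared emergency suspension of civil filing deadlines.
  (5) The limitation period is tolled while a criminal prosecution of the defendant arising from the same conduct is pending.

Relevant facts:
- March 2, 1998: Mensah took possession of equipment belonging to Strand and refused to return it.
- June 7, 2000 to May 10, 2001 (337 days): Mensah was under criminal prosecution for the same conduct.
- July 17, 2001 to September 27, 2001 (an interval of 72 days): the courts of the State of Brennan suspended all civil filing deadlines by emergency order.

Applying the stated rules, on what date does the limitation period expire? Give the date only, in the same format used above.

The claim accrued on March 2, 1998, the date of the act.
Adding the 3 years base period to March 2, 1998 gives a deadline of March 2, 2001, before any tolling.
The period was tolled for 337 days by the pending criminal prosecution (June 7, 2000 to May 10, 2001), pushing the deadline to February 2, 2002.
Because the emergency suspension of filing deadlines ran from July 17, 2001 to September 27, 2001, the deadline is extended by 72 days to April 15, 2002.

April 15, 2002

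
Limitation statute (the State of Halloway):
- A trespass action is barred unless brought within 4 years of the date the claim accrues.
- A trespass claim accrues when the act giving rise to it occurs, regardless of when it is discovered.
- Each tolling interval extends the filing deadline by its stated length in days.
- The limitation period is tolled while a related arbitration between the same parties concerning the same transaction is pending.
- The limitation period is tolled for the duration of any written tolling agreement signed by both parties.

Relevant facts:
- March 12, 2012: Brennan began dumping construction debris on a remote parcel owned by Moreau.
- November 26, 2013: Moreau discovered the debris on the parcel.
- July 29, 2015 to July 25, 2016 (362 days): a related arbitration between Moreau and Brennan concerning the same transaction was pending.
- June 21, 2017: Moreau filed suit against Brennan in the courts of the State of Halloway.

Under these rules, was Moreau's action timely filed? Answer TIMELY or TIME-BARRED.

TIME-BARRED

The claim accrued on March 12, 2012, when the wrongful act occurred; under the stated occurrence rule the November 26, 2013 discovery does not delay accrual.
Adding the 4 years base period to March 12, 2012 gives a deadline of March 12, 2016, before any tolling.
The period was tolled for 362 days by the pending related arbitration (July 29, 2015 to July 25, 2016), pushing the deadline to March 9, 2017.
Moreau filed on June 21, 2017, after the March 9, 2017 deadline, so the action is time-barred.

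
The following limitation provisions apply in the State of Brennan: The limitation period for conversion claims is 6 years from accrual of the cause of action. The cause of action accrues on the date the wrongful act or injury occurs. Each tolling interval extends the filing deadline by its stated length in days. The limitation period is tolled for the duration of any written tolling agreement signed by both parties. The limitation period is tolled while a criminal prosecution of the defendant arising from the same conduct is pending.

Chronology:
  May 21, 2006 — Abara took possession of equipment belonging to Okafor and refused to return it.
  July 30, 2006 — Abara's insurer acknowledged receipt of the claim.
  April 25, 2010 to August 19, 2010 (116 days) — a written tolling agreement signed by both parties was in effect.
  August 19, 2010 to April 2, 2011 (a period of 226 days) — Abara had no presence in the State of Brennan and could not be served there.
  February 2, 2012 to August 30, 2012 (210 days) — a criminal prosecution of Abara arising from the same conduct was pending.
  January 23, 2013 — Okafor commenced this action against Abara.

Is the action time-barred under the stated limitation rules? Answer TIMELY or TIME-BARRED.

TIMELY

The cause of action accrued on May 21, 2006, the date of the act.
Adding the 6 years base period to May 21, 2006 gives a deadline of May 21, 2012, before any tolling.
The written tolling agreement from April 25, 2010 to August 19, 2010 tolled the period for 116 days, extending the deadline to September 14, 2012.
The period was tolled for 210 days by the pending criminal prosecution (February 2, 2012 to August 30, 2012), pushing the deadline to April 12, 2013.
The defendant's absence from the jurisdiction from August 19, 2010 to April 2, 2011 does not toll the period, because no stated rule makes the defendant's absence a tolling event.
None of the other events listed affects the running of the period under the stated rules.
Filing on January 23, 2013 beat the April 12, 2013 deadline — the action is timely.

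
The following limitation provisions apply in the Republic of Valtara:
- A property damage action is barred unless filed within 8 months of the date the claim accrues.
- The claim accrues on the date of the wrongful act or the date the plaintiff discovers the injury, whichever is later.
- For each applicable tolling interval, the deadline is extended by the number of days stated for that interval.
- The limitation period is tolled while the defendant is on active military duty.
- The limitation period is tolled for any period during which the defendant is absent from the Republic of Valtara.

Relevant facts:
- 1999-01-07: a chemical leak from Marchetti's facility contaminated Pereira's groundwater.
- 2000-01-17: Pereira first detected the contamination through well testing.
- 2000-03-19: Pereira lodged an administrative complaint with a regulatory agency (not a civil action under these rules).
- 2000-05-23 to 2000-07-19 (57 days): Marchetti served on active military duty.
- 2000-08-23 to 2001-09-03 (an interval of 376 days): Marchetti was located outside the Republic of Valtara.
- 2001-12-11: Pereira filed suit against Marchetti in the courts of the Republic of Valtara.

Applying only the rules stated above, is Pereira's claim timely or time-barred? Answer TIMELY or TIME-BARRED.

Because discovery on 2000-01-17 post-dates the 1999-01-07 act, accrual under the later-of rule falls on 2000-01-17.
8 months from 2000-01-17 is 2000-09-17.
Because the defendant's active military service ran from 2000-05-23 to 2000-07-19, the deadline is extended by 57 days to 2000-11-13.
The period was tolled for 376 days by the defendant's absence from the jurisdiction (2000-08-23 to 2001-09-03), pushing the deadline to 2001-11-24.
Nothing else in the chronology tolls or restarts the period.
Filing on 2001-12-11 missed the 2001-11-24 deadline — the action is time-barred.

TIME-BARRED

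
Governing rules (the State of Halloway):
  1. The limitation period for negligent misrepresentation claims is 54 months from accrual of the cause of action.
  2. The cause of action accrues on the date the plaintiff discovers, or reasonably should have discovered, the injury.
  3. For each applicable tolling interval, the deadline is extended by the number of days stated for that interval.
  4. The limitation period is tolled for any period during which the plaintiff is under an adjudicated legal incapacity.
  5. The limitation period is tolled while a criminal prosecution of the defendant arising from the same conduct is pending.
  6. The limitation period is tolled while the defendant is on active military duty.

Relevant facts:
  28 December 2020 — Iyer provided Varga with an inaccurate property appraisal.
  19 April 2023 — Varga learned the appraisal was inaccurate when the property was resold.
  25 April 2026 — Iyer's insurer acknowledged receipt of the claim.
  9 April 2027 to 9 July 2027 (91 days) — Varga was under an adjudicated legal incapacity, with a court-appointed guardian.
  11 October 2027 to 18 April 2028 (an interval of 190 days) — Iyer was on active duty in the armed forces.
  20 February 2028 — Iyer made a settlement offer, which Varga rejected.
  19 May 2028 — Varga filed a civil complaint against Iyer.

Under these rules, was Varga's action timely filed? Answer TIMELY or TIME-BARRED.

TIMELY

The claim did not accrue until Varga discovered the injury on 19 April 2023; the 28 December 2020 act date does not start the clock under the stated rule.
Adding the 54 months base period to 19 April 2023 gives a deadline of 19 October 2027, before any tolling.
Because the plaintiff's legal incapacity ran from 9 April 2027 to 9 July 2027, the deadline is extended by 91 days to 18 January 2028.
Because the defendant's active military service ran from 11 October 2027 to 18 April 2028, the deadline is extended by 190 days to 26 July 2028.
Nothing else in the chronology tolls or restarts the period.
Filing on 19 May 2028 beat the 26 July 2028 deadline — the action is timely.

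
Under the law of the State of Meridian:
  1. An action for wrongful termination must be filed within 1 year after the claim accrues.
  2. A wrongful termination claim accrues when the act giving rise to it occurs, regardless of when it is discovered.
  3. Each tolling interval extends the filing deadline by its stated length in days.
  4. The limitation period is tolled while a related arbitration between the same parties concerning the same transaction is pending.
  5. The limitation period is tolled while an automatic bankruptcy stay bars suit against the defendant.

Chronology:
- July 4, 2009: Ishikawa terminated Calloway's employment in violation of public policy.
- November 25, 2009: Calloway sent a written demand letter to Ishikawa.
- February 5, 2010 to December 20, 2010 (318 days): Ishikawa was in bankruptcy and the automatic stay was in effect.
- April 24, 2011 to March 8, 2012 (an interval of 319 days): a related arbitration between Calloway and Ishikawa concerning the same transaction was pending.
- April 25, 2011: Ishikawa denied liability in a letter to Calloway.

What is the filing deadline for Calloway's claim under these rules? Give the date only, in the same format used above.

The claim accrued on July 4, 2009, when the wrongful act occurred.
1 year from July 4, 2009 is July 4, 2010.
The automatic bankruptcy stay from February 5, 2010 to December 20, 2010 tolled the period for 318 days, extending the deadline to May 18, 2011.
The pending related arbitration from April 24, 2011 to March 8, 2012 tolled the period for 319 days, extending the deadline to April 1, 2012.
None of the other events listed affects the running of the period under the stated rules.

April 1, 2012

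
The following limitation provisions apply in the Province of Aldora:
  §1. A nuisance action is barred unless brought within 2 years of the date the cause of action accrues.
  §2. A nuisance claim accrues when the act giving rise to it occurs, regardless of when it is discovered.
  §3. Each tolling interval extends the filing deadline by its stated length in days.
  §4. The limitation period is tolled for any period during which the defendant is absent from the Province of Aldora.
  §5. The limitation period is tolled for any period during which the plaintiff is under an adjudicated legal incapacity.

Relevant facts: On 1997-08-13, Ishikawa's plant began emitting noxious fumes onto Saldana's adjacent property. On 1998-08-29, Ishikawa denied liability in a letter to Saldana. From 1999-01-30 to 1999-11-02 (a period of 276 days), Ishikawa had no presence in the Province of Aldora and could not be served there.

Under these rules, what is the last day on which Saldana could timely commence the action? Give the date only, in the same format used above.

2000-05-15

The limitation period began to run on 1997-08-13.
The untolled deadline — 2 years after 1997-08-13 — is 1999-08-13.
The period was tolled for 276 days by the defendant's absence from the jurisdiction (1999-01-30 to 1999-11-02), pushing the deadline to 2000-05-15.
The other events in the timeline have no effect on the limitation period under the stated rules.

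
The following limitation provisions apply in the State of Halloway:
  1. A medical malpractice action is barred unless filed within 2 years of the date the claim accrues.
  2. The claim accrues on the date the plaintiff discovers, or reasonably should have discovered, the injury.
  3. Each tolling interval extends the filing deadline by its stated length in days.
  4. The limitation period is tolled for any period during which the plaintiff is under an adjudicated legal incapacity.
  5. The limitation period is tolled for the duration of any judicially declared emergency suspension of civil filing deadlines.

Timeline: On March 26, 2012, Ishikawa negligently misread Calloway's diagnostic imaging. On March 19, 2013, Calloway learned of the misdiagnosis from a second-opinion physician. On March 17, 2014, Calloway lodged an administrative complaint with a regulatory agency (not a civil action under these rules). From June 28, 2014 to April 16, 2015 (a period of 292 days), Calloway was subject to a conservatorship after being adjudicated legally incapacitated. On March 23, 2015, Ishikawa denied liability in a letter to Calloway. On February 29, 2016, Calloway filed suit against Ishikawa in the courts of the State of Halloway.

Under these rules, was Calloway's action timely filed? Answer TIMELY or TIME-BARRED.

Accrual is tied to discovery, so the period began on March 19, 2013 rather than on March 26, 2012 when the act occurred.
The untolled deadline — 2 years after March 19, 2013 — is March 19, 2015.
The plaintiff's legal incapacity from June 28, 2014 to April 16, 2015 tolled the period for 292 days, extending the deadline to January 5, 2016.
The other events in the timeline have no effect on the limitation period under the stated rules.
The February 29, 2016 filing falls after the January 5, 2016 deadline; the claim is time-barred.

TIME-BARRED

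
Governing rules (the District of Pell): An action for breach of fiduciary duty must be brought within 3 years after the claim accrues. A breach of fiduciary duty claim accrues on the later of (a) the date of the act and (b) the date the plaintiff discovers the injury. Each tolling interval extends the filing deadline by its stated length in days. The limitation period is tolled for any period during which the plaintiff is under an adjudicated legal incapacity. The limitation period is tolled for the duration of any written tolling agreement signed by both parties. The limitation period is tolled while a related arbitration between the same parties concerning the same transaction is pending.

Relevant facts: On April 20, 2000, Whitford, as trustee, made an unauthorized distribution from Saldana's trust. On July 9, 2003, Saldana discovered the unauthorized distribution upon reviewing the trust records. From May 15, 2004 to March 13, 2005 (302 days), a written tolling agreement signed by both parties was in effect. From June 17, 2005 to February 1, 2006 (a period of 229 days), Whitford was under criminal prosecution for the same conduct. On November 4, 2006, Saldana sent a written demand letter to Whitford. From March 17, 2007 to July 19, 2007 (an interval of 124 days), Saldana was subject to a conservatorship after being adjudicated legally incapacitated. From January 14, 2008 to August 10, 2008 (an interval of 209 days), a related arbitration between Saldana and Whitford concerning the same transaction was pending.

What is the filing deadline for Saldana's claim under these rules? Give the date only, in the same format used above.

September 8, 2007

Because discovery on July 9, 2003 post-dates the April 20, 2000 act, accrual under the later-of rule falls on July 9, 2003.
Adding the 3 years base period to July 9, 2003 gives a deadline of July 9, 2006, before any tolling.
Because the written tolling agreement ran from May 15, 2004 to March 13, 2005, the deadline is extended by 302 days to May 7, 2007.
Because the plaintiff's legal incapacity ran from March 17, 2007 to July 19, 2007, the deadline is extended by 124 days to September 8, 2007.
By the time the pending related arbitration began on January 14, 2008, the limitation period had already expired on September 8, 2007; that interval cannot revive it.
Although a criminal prosecution ran from June 17, 2005 to February 1, 2006, the stated rules do not make that a tolling event, so it is disregarded.
None of the other events listed affects the running of the period under the stated rules.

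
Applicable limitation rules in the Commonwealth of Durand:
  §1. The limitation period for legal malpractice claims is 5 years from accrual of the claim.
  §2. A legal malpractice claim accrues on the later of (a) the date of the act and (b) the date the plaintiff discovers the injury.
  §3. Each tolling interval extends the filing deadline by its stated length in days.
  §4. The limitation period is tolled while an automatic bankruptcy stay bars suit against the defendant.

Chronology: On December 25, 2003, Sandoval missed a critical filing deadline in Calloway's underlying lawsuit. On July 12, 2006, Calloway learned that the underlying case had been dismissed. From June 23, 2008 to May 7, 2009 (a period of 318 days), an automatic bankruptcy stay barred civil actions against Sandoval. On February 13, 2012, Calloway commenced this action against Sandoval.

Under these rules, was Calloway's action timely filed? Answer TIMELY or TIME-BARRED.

TIMELY

Taking the later of the act (December 25, 2003) and discovery (July 12, 2006), the claim accrued on July 12, 2006.
5 years from July 12, 2006 is July 12, 2011.
The automatic bankruptcy stay from June 23, 2008 to May 7, 2009 tolled the period for 318 days, extending the deadline to May 25, 2012.
Calloway filed on February 13, 2012, before the May 25, 2012 deadline, so the action is timely.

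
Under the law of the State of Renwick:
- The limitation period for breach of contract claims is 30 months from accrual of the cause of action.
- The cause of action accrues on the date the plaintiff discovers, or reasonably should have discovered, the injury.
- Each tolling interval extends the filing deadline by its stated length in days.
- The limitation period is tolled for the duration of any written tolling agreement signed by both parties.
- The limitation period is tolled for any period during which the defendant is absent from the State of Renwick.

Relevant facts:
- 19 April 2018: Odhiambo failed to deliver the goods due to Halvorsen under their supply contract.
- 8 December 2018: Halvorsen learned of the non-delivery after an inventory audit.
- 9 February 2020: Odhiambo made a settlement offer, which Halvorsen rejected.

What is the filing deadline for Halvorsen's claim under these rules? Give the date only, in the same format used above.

8 June 2021

The claim did not accrue until Halvorsen discovered the injury on 8 December 2018; the 19 April 2018 act date does not start the clock under the stated rule.
Adding the 30 months base period to 8 December 2018 gives a deadline of 8 June 2021, before any tolling.
The other events in the timeline have no effect on the limitation period under the stated rules.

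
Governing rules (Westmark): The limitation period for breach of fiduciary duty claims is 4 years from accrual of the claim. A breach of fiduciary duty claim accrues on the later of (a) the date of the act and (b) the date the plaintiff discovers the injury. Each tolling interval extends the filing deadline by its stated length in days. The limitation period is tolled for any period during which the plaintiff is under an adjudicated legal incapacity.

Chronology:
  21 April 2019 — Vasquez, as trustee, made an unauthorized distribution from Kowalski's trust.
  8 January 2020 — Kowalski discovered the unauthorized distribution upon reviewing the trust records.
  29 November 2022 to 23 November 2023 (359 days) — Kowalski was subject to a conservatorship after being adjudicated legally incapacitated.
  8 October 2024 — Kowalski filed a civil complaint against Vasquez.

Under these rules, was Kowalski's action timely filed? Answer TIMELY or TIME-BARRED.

TIMELY

Because discovery on 8 January 2020 post-dates the 21 April 2019 act, accrual under the later-of rule falls on 8 January 2020.
The untolled deadline — 4 years after 8 January 2020 — is 8 January 2024.
The plaintiff's legal incapacity from 29 November 2022 to 23 November 2023 tolled the period for 359 days, extending the deadline to 1 January 2025.
Kowalski filed on 8 October 2024, before the 1 January 2025 deadline, so the action is timely.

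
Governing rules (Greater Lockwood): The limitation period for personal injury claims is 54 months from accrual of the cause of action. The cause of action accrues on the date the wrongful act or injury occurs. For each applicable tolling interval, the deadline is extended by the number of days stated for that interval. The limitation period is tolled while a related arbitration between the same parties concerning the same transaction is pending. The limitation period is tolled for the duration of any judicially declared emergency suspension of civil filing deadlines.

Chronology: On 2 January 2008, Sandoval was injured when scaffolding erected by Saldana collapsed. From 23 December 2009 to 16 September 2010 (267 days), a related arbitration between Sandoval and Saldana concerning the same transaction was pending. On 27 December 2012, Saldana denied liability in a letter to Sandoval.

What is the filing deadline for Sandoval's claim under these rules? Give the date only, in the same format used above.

26 March 2013

The claim accrued on 2 January 2008, when the wrongful act occurred.
Adding the 54 months base period to 2 January 2008 gives a deadline of 2 July 2012, before any tolling.
The period was tolled for 267 days by the pending related arbitration (23 December 2009 to 16 September 2010), pushing the deadline to 26 March 2013.
The other events in the timeline have no effect on the limitation period under the stated rules.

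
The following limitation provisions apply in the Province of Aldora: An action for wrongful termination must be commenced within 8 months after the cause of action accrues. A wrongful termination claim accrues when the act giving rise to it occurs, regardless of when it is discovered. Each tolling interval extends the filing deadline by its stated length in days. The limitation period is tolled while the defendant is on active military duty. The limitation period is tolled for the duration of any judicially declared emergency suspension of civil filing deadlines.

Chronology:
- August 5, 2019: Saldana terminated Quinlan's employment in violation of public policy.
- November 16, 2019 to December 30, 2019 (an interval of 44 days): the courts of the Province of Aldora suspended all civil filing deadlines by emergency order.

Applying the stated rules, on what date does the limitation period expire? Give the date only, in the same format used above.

May 19, 2020

The claim accrued on August 5, 2019, when the wrongful act occurred.
The untolled deadline — 8 months after August 5, 2019 — is April 5, 2020.
The emergency suspension of filing deadlines from November 16, 2019 to December 30, 2019 tolled the period for 44 days, extending the deadline to May 19, 2020.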